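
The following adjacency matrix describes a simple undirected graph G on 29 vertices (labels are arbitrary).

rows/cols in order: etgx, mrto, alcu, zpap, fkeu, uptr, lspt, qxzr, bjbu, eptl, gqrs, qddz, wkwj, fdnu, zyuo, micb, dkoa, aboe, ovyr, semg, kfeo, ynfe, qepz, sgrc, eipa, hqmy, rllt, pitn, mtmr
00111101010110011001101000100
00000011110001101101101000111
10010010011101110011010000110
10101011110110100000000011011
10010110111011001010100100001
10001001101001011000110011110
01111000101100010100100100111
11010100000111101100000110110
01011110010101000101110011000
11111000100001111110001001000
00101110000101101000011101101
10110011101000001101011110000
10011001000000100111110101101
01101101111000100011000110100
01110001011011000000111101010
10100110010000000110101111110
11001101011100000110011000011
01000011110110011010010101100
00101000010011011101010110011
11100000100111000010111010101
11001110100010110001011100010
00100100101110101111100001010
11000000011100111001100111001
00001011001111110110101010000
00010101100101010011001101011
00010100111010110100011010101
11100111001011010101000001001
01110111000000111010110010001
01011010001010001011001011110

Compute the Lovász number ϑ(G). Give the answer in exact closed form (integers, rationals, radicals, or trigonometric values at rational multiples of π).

N(mtmr) = {mrto, zpap, fkeu, lspt, gqrs, wkwj, dkoa, ovyr, semg, qepz, eipa, hqmy, rllt, pitn}, |N(mtmr)| = 14.
N(kfeo) = {etgx, mrto, fkeu, uptr, lspt, bjbu, wkwj, zyuo, micb, semg, ynfe, qepz, sgrc, pitn}, |N(kfeo)| = 14.
deg(eptl) = 14; N(eptl) = {etgx, mrto, alcu, zpap, fkeu, bjbu, fdnu, zyuo, micb, dkoa, aboe, ovyr, qepz, hqmy}.
deg(dkoa) = 14; N(dkoa) = {etgx, mrto, fkeu, uptr, qxzr, eptl, gqrs, qddz, aboe, ovyr, ynfe, qepz, pitn, mtmr}.
deg(v) = 14 for all v (|V|=29); SR(29,14,6,7) — a Paley graph.
The 3 distinct eigenvalues: [14.0, 2.193, -3.193].
With N=29: ϑ(G) = 29·(-(-sqrt(29)/2 - 1/2))/(14−(-sqrt(29)/2 - 1/2)) = sqrt(29).
≈ 5.385164807 (to 9 d.p.).

sqrt(29)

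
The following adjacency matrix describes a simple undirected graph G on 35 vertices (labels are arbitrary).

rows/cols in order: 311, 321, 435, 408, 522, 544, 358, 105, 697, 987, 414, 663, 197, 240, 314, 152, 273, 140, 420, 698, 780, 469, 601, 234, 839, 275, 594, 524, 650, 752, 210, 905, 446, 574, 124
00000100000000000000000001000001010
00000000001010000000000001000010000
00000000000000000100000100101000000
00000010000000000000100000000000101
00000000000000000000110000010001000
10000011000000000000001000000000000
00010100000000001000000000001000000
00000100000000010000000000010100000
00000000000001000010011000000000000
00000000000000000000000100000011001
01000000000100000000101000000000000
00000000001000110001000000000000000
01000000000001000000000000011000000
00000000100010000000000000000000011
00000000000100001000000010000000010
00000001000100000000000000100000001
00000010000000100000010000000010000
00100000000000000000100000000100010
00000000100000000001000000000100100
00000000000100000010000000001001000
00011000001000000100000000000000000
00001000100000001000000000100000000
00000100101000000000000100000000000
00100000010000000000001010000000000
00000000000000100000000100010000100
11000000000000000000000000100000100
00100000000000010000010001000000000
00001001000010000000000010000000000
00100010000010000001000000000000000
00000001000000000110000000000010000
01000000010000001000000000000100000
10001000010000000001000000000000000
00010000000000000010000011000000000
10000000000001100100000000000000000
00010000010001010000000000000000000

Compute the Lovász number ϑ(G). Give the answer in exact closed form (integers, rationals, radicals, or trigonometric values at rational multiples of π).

Vertex 420 has 4 neighbors: 697, 698, 752, 446.
Vertex 234 has 4 neighbors: 435, 987, 601, 839.
N(697) = {240, 420, 469, 601}, |N(697)| = 4.
Vertex 311 has 4 neighbors: 544, 275, 905, 574.
Every vertex has degree 4 (N=35); Kneser K(7,3) on C(7,3)=35 vertices.
The 4 distinct eigenvalues: [4.0, 2.0, -1.0, -3.0].
Lovász: ϑ = −35(-3)/(4+-1*(-3)) = 15.
≈ 15.0000 (to 4 d.p.).

15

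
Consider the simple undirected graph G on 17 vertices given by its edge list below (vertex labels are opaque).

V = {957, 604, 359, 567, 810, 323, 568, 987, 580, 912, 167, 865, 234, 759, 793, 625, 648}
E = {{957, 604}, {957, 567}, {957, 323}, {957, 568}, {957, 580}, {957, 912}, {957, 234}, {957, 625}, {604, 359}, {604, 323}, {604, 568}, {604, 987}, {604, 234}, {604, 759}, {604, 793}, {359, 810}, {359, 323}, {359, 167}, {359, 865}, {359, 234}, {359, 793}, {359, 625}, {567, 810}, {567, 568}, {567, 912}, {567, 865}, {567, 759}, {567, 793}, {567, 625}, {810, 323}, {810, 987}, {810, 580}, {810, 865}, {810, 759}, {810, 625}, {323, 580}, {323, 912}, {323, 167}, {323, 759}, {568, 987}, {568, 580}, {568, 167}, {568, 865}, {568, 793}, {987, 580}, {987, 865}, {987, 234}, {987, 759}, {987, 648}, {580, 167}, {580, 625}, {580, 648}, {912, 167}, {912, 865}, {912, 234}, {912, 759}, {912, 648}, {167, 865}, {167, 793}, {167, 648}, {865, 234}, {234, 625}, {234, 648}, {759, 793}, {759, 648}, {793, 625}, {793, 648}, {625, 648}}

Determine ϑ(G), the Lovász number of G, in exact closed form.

N(810) = {359, 567, 323, 987, 580, 865, 759, 625}, |N(810)| = 8.
N(167) = {359, 323, 568, 580, 912, 865, 793, 648}, |N(167)| = 8.
N(359) = {604, 810, 323, 167, 865, 234, 793, 625}, |N(359)| = 8.
Vertex 567 has 8 neighbors: 957, 810, 568, 912, 865, 759, 793, 625.
Every vertex has degree 8 (N=17); strongly regular (17,8,3,4).
The 3 distinct eigenvalues: [8.0, 1.561553, -2.561553].
Lovász (edge-transitive): ϑ = −17·(-sqrt(17)/2 - 1/2)/((8)−(-sqrt(17)/2 - 1/2)) = sqrt(17).
ϑ(G) ≈ 4.12311.

sqrt(17)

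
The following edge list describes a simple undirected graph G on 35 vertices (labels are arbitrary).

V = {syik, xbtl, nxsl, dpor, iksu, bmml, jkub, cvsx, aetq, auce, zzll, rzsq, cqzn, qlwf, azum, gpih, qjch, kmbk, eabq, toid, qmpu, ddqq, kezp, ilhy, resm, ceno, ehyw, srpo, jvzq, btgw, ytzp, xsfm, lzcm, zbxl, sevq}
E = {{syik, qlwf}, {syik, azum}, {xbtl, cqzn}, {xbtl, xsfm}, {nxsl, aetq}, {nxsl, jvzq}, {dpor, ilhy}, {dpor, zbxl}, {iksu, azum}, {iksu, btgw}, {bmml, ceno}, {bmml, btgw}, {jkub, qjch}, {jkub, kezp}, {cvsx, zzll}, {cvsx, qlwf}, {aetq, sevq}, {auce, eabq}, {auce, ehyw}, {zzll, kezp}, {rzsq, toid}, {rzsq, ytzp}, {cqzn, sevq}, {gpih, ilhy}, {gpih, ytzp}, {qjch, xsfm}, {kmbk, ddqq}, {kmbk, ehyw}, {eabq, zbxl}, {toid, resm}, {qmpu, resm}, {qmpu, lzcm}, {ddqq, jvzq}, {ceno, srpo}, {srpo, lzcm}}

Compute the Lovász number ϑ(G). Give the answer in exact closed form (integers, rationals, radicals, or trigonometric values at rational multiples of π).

35*cos(pi/35)/(cos(pi/35) + 1)

N(sevq) = {aetq, cqzn}, |N(sevq)| = 2.
deg(azum) = 2; N(azum) = {syik, iksu}.
deg(toid) = 2; N(toid) = {rzsq, resm}.
Vertex kezp has 2 neighbors: jkub, zzll.
G on 35 vertices is 2-regular; this is C_{35}, the 35-cycle.
spec(A) ≈ [2.0, 1.9679, 1.8725, 1.7169, 1.5061, 1.247, 0.9477, 0.618, 0.2685, -0.0897, -0.445, -0.7861, -1.1018, -1.3821, -1.618, -1.8019, -1.9279, -1.9919] (distinct, 4 d.p.).
ϑ = −N·λ_min/(λ_max−λ_min) = −35·(-2*cos(pi/35))/(2−(-2*cos(pi/35))) = 35*cos(pi/35)/(cos(pi/35) + 1).
Numerically 17.46470.
Lovász sandwich 17 ≤ 35*cos(pi/35)/(cos(pi/35) + 1) ≤ 18: both strict.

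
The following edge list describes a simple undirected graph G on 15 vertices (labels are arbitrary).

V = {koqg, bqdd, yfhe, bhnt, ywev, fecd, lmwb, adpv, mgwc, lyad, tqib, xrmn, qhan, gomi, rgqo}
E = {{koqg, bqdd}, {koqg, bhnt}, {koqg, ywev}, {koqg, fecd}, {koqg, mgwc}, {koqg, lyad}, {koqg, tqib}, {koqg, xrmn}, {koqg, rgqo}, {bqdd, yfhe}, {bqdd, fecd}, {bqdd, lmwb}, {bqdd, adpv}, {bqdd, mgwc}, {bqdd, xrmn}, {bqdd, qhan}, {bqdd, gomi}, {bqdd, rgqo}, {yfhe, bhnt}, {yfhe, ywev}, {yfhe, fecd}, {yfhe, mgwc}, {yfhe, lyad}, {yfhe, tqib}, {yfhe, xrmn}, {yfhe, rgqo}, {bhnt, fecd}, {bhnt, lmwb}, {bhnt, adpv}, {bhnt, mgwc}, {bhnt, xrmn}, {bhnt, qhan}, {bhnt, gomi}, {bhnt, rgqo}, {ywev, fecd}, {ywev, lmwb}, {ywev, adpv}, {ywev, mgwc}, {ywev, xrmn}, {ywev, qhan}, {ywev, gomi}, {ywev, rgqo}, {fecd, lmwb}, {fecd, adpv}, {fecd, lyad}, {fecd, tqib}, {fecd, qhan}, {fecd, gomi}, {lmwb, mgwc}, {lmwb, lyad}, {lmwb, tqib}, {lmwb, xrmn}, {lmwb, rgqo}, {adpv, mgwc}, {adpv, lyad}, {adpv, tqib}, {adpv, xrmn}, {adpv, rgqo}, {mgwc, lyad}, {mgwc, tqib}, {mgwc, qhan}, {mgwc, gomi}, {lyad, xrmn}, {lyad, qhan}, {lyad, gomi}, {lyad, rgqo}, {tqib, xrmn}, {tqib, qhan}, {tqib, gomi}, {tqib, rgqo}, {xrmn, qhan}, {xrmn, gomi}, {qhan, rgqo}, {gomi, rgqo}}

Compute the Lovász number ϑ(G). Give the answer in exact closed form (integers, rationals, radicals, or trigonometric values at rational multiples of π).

6

N(adpv) = {bqdd, bhnt, ywev, fecd, mgwc, lyad, tqib, xrmn, rgqo}, |N(adpv)| = 9.
Vertex bqdd has 10 neighbors: koqg, yfhe, fecd, lmwb, adpv, mgwc, xrmn, qhan, gomi, rgqo.
deg(lyad) = 10; N(lyad) = {koqg, yfhe, fecd, lmwb, adpv, mgwc, xrmn, qhan, gomi, rgqo}.
Vertex koqg has 9 neighbors: bqdd, bhnt, ywev, fecd, mgwc, lyad, tqib, xrmn, rgqo.
Complete 3-partite, parts [6, 5, 4]: perfect, ϑ = α = 6.
Numerically 6.000000000.
6 ≤ 6 ≤ 6: collapsed.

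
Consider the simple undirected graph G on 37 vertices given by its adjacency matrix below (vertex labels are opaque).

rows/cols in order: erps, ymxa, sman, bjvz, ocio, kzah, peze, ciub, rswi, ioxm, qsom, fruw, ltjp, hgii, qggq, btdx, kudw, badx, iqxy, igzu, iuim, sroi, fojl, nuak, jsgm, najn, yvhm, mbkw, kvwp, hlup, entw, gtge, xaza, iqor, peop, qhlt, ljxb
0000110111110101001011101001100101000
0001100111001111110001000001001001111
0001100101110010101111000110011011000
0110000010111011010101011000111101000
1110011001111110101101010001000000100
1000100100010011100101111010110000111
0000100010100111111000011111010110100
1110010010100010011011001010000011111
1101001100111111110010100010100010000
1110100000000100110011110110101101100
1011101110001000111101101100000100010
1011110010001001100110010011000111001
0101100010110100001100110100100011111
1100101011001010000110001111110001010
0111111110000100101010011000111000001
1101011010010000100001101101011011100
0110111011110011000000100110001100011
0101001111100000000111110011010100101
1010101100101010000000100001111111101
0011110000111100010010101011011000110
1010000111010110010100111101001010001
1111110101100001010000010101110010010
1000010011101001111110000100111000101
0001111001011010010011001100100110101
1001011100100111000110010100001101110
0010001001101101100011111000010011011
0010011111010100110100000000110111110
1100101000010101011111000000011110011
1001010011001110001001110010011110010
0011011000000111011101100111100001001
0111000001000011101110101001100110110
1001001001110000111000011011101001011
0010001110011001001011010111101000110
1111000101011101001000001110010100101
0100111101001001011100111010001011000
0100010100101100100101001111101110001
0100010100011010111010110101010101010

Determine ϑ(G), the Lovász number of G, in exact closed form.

sqrt(37)

Vertex kudw has 18 neighbors: ymxa, sman, ocio, kzah, peze, rswi, ioxm, qsom, fruw, qggq, btdx, fojl, najn, yvhm, entw, gtge, qhlt, ljxb.
Vertex xaza has 18 neighbors: sman, peze, ciub, rswi, fruw, ltjp, btdx, iqxy, iuim, sroi, nuak, najn, yvhm, mbkw, kvwp, entw, peop, qhlt.
deg(kvwp) = 18; N(kvwp) = {erps, bjvz, kzah, rswi, ioxm, ltjp, hgii, qggq, iqxy, sroi, fojl, nuak, yvhm, hlup, entw, gtge, xaza, qhlt}.
deg(erps) = 18; N(erps) = {ocio, kzah, ciub, rswi, ioxm, qsom, fruw, hgii, btdx, iqxy, iuim, sroi, fojl, jsgm, mbkw, kvwp, gtge, iqor}.
G on 37 vertices is 18-regular; SR(37,18,8,9) — a Paley graph.
Distinct eigenvalues (to 4 d.p.): [18.0, 2.5414, -3.5414].
Lovász: ϑ = −37(-sqrt(37)/2 - 1/2)/(18+-(-sqrt(37)/2 - 1/2)) = sqrt(37).
= 6.082762530… (decimal).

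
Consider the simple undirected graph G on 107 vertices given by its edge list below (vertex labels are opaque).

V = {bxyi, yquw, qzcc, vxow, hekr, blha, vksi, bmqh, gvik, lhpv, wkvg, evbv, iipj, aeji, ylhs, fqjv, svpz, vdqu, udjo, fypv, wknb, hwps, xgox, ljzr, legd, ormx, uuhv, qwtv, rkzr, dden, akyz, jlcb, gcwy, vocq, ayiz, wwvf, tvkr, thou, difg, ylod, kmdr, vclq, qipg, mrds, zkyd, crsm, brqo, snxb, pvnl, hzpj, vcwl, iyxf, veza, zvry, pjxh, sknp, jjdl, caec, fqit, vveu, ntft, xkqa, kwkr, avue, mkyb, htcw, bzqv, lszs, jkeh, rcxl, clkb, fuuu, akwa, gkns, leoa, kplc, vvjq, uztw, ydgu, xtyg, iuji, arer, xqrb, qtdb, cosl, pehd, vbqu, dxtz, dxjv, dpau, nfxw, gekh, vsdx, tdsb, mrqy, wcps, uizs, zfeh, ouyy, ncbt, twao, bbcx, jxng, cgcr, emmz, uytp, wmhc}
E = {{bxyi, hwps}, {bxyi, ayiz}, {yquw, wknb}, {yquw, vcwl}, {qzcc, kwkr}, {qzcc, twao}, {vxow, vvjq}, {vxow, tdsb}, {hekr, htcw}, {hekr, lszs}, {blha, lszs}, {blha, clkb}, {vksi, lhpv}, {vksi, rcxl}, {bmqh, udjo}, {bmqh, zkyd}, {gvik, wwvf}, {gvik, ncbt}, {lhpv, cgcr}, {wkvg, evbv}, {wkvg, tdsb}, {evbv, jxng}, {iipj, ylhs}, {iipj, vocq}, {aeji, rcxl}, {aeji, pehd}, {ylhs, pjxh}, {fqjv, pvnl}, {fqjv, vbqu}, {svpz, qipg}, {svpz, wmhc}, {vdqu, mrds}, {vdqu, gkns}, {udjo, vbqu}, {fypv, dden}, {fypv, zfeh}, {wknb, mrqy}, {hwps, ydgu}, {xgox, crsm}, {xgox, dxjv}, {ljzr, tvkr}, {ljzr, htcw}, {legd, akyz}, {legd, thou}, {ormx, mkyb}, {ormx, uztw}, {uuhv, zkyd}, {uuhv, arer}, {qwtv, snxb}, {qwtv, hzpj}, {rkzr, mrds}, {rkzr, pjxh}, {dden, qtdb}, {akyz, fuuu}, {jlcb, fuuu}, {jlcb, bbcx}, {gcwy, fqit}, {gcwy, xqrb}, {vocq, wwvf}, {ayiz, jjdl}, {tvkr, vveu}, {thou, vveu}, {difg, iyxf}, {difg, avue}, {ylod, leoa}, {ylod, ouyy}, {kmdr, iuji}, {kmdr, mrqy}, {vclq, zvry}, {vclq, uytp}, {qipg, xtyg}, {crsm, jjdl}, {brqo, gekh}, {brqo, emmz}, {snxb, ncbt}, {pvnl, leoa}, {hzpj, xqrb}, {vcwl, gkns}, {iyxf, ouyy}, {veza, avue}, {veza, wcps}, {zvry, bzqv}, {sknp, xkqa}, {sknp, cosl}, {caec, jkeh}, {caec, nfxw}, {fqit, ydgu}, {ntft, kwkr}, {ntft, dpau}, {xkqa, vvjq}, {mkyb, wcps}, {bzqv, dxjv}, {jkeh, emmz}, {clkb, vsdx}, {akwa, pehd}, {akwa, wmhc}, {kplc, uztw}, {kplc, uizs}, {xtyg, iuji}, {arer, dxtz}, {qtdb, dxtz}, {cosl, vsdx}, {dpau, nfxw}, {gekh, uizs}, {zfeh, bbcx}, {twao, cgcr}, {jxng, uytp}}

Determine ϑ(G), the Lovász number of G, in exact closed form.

deg(vvjq) = 2; N(vvjq) = {vxow, xkqa}.
deg(brqo) = 2; N(brqo) = {gekh, emmz}.
deg(snxb) = 2; N(snxb) = {qwtv, ncbt}.
N(rkzr) = {mrds, pjxh}, |N(rkzr)| = 2.
2-regular, N=107; this is C_{107}, the 107-cycle.
The 54 distinct eigenvalues: [2.0, 1.99655, 1.98622, 1.96905, 1.94508, 1.91441, 1.87714, 1.8334, 1.78334, 1.72714, 1.66498, 1.59707, 1.52367, 1.44501, 1.36137, 1.27304, 1.18032, 1.08353, 0.983, 0.87909, 0.77214, 0.66254, 0.55065, 0.43686, 0.32157, 0.20516, 0.08805, -0.02936, -0.14667, -0.26348, -0.37938, -0.49397, -0.60685, -0.71765, -0.82597, -0.93145, -1.03371, -1.13241, -1.22721, -1.31777, -1.40379, -1.48498, -1.56104, -1.63173, -1.69679, -1.756, -1.80915, -1.85607, -1.8966, -1.93058, -1.95791, -1.97849, -1.99225, -1.99914].
Lovász: ϑ = −107(-2*cos(pi/107))/(2+-(-1)*2*cos(pi/107)) = 107*cos(pi/107)/(cos(pi/107) + 1).
≈ 53.488468432 (to 9 d.p.).
Check 53 ≤ 107*cos(pi/107)/(cos(pi/107) + 1) ≤ 54: both strict.

107*cos(pi/107)/(cos(pi/107) + 1)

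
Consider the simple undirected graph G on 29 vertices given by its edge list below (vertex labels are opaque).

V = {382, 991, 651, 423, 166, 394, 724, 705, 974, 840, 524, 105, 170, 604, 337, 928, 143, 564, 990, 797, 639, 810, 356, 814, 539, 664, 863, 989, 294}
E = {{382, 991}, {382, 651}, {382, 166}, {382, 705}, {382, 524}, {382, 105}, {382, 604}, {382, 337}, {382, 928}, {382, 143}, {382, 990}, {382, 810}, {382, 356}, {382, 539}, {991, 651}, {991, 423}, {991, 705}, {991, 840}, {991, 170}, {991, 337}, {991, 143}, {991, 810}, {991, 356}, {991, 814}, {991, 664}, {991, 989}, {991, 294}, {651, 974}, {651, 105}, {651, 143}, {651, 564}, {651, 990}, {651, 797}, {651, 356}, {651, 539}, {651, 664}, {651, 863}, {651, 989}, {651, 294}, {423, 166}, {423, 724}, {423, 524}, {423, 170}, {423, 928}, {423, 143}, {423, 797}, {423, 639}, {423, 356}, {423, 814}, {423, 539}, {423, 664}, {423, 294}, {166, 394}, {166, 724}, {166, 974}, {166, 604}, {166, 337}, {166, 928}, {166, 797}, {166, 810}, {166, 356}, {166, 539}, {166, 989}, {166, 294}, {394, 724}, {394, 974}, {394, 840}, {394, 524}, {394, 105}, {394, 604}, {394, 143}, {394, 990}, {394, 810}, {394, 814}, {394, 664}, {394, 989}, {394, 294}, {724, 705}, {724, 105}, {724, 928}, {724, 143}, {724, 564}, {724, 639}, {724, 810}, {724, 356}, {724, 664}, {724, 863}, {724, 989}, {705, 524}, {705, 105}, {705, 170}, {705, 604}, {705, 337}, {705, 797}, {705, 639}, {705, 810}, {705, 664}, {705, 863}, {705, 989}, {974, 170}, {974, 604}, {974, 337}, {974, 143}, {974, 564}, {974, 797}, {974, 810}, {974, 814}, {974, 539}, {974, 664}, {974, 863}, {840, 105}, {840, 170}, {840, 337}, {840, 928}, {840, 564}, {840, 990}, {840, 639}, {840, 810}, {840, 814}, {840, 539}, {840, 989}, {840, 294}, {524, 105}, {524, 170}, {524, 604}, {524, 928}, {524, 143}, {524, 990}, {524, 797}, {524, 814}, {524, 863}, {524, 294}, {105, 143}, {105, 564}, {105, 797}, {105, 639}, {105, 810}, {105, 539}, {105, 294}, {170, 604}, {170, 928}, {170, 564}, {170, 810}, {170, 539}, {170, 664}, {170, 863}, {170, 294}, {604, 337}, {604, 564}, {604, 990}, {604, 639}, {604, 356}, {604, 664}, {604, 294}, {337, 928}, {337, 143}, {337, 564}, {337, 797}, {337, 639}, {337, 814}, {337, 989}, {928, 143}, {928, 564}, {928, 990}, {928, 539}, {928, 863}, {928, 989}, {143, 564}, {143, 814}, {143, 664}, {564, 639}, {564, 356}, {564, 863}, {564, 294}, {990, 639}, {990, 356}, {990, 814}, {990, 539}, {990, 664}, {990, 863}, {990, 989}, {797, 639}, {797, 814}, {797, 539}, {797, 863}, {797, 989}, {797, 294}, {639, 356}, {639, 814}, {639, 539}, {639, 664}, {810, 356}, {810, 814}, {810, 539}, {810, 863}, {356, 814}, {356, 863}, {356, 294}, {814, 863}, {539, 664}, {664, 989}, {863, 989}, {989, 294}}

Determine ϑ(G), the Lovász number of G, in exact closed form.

sqrt(29)

N(382) = {991, 651, 166, 705, 524, 105, 604, 337, 928, 143, 990, 810, 356, 539}, |N(382)| = 14.
Vertex 990 has 14 neighbors: 382, 651, 394, 840, 524, 604, 928, 639, 356, 814, 539, 664, 863, 989.
deg(143) = 14; N(143) = {382, 991, 651, 423, 394, 724, 974, 524, 105, 337, 928, 564, 814, 664}.
N(928) = {382, 423, 166, 724, 840, 524, 170, 337, 143, 564, 990, 539, 863, 989}, |N(928)| = 14.
14-regular, N=29; strongly regular (29,14,6,7).
spec(A) ≈ [14.0, 2.193, -3.193] (distinct, 3 d.p.).
With N=29: ϑ(G) = 29·(-(-sqrt(29)/2 - 1/2))/(14−(-sqrt(29)/2 - 1/2)) = sqrt(29).
= 5.3851648… (decimal).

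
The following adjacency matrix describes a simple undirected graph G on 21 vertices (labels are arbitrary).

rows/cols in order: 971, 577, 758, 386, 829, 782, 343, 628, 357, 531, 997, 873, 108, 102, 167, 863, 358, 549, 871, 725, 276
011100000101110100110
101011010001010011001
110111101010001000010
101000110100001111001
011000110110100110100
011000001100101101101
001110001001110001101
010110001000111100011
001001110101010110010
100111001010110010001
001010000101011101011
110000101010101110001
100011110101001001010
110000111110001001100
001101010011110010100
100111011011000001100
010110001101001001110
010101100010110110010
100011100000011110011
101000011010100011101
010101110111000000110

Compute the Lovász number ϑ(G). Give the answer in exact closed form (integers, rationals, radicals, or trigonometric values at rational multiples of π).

6

Vertex 725 has 10 neighbors: 971, 758, 628, 357, 997, 108, 358, 549, 871, 276.
Vertex 108 has 10 neighbors: 971, 829, 782, 343, 628, 531, 873, 167, 549, 725.
deg(276) = 10; N(276) = {577, 386, 782, 343, 628, 531, 997, 873, 871, 725}.
N(357) = {758, 782, 343, 628, 531, 873, 102, 863, 358, 725}, |N(357)| = 10.
deg(v) = 10 for all v (|V|=21); this is K(7,2), the Kneser graph.
spec(A) ≈ [10.0, 1.0, -4.0] (distinct, 4 d.p.).
With N=21: ϑ(G) = 21·(-1*(-4))/(10−(-4)) = 6.
ϑ(G) ≈ 6.000000000.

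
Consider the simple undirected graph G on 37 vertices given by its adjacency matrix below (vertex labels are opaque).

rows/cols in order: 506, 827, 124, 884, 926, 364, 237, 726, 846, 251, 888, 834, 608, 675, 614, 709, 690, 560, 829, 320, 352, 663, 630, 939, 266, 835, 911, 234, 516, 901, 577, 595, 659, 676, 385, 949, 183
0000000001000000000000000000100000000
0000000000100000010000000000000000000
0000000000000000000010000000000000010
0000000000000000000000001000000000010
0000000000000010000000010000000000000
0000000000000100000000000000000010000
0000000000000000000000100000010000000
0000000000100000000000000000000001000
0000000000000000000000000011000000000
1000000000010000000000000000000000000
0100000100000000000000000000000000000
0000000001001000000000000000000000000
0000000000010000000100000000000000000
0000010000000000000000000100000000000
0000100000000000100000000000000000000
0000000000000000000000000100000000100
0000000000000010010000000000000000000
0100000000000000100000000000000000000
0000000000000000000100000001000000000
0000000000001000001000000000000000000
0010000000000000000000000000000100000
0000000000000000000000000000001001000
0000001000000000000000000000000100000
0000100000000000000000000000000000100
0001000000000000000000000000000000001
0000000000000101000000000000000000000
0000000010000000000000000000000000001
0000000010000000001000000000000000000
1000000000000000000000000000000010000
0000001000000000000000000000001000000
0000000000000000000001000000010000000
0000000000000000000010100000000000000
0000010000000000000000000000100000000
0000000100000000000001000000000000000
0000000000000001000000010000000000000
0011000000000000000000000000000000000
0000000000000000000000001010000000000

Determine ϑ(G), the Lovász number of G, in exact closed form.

deg(949) = 2; N(949) = {124, 884}.
deg(614) = 2; N(614) = {926, 690}.
Vertex 834 has 2 neighbors: 251, 608.
N(659) = {364, 516}, |N(659)| = 2.
Regular of degree 2 on 37 vertices: the odd cycle C_{37}.
Distinct eigenvalues (to 4 d.p.): [2.0, 1.9712, 1.8858, 1.746, 1.5561, 1.3213, 1.0486, 0.7457, 0.4214, 0.0849, -0.254, -0.5856, -0.9004, -1.1893, -1.4439, -1.657, -1.8225, -1.9355, -1.9928].
λ_max=2, λ_min=-2*cos(pi/37); ϑ = −37·λ_min/(λ_max−λ_min) = 37*cos(pi/37)/(cos(pi/37) + 1).
≈ 18.466617 (to 6 d.p.).
α=18, χ(Ḡ)=19; ϑ=37*cos(pi/37)/(cos(pi/37) + 1) lies between (both strict).

37*cos(pi/37)/(cos(pi/37) + 1)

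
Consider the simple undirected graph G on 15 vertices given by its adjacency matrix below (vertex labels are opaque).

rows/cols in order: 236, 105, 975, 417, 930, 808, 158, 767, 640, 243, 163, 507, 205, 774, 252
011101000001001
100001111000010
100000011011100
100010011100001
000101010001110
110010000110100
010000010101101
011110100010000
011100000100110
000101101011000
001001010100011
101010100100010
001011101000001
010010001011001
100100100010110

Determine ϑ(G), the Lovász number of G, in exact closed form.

N(975) = {236, 767, 640, 163, 507, 205}, |N(975)| = 6.
N(105) = {236, 808, 158, 767, 640, 774}, |N(105)| = 6.
N(640) = {105, 975, 417, 243, 205, 774}, |N(640)| = 6.
Vertex 930 has 6 neighbors: 417, 808, 767, 507, 205, 774.
G on 15 vertices is 6-regular; Kneser K(6,2) on C(6,2)=15 vertices.
The 3 distinct eigenvalues: [6.0, 1.0, -3.0].
λ_max=6, λ_min=-3; ϑ = −15·λ_min/(λ_max−λ_min) = 5.
ϑ(G) ≈ 5.000000000.

5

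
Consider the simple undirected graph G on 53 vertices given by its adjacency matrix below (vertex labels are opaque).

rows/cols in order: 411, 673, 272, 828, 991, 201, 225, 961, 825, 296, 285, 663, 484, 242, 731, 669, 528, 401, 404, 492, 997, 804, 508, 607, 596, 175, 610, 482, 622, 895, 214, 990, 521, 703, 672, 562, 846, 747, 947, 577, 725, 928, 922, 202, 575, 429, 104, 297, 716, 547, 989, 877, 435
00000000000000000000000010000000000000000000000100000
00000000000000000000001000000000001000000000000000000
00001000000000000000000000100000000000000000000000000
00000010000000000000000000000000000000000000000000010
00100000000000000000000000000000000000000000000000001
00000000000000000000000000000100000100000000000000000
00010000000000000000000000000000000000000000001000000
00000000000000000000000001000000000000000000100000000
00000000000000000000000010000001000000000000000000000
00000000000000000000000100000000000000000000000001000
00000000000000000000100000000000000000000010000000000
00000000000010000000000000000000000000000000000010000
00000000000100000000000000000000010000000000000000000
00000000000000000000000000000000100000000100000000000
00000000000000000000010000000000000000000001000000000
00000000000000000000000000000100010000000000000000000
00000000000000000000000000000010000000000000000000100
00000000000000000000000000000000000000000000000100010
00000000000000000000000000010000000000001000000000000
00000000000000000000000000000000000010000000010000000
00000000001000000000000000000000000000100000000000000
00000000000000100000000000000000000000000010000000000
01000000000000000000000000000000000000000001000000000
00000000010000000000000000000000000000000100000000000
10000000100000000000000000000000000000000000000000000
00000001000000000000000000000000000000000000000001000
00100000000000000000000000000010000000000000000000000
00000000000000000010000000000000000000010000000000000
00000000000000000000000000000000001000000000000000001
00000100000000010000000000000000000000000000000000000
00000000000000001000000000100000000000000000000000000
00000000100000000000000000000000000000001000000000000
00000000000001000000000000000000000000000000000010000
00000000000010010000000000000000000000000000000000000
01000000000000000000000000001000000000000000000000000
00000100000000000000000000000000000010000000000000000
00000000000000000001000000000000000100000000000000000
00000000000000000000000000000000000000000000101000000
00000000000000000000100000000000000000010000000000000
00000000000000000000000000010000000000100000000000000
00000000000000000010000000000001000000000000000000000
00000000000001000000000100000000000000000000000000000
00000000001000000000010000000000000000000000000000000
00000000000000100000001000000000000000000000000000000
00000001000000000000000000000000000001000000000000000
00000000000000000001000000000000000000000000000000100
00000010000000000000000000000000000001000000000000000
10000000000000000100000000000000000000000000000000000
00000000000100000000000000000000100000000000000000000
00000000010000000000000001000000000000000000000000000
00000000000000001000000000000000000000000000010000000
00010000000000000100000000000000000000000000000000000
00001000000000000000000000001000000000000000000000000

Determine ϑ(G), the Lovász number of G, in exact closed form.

deg(484) = 2; N(484) = {663, 703}.
deg(202) = 2; N(202) = {731, 508}.
deg(804) = 2; N(804) = {731, 922}.
Vertex 703 has 2 neighbors: 484, 669.
deg(v) = 2 for all v (|V|=53); connected 2-regular on 53 ⇒ C_{53}.
A has 27 distinct eigenvalues ≈ [2.0, 1.986, 1.944, 1.8748, 1.7793, 1.6588, 1.515, 1.35, 1.166, 0.9656, 0.7517, 0.5272, 0.2953, 0.0593, -0.1776, -0.412, -0.6405, -0.8601, -1.0676, -1.2602, -1.435, -1.5897, -1.7221, -1.8303, -1.9128, -1.9685, -1.9965].
Lovász: ϑ = −53(-2*cos(pi/53))/(2+-(-1)*2*cos(pi/53)) = 53*cos(pi/53)/(cos(pi/53) + 1).
≈ 26.476708993 (to 9 d.p.).
Lovász sandwich 26 ≤ 53*cos(pi/53)/(cos(pi/53) + 1) ≤ 27: both strict.

53*cos(pi/53)/(cos(pi/53) + 1)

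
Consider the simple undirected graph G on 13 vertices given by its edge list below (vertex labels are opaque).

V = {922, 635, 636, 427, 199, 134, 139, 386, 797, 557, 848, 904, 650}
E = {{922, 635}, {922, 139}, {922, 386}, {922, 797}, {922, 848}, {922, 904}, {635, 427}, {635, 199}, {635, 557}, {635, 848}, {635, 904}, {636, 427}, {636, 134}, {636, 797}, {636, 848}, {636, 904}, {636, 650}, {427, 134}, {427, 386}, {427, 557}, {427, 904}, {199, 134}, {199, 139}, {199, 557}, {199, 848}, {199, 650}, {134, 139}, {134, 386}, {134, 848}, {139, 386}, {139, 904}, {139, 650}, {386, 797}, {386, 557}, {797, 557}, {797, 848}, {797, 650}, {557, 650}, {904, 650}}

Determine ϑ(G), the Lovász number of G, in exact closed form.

sqrt(13)

N(797) = {922, 636, 386, 557, 848, 650}, |N(797)| = 6.
deg(199) = 6; N(199) = {635, 134, 139, 557, 848, 650}.
Vertex 635 has 6 neighbors: 922, 427, 199, 557, 848, 904.
deg(650) = 6; N(650) = {636, 199, 139, 797, 557, 904}.
deg(v) = 6 for all v (|V|=13); SR(13,6,2,3) — a Paley graph.
spec(A) ≈ [6.0, 1.302776, -2.302776] (distinct, 6 d.p.).
−13·(-sqrt(13)/2 - 1/2) / ((6)−(-sqrt(13)/2 - 1/2)) = sqrt(13) = ϑ(G).
Numerically 3.6055513.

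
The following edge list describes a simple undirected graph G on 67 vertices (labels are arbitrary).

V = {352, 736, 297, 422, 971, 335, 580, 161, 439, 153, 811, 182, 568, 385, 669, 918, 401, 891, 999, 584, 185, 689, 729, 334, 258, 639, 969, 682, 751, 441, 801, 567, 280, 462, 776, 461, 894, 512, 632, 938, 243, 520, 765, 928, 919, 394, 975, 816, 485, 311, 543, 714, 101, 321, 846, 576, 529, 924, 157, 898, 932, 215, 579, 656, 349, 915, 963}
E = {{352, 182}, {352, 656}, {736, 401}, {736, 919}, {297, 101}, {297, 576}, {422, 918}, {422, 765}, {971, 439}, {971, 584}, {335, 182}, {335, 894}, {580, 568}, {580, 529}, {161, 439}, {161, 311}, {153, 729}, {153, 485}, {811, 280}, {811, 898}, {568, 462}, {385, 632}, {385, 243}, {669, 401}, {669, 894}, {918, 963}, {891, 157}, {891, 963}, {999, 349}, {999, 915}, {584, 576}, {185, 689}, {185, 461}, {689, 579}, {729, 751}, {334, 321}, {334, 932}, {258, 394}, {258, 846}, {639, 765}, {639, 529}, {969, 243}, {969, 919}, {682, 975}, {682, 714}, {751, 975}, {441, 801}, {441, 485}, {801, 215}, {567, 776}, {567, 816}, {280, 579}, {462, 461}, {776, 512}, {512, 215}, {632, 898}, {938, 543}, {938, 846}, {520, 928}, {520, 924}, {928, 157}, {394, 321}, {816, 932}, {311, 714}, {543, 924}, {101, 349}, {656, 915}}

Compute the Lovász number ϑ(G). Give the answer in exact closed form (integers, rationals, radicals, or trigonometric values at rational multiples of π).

67*cos(pi/67)/(cos(pi/67) + 1)

Vertex 584 has 2 neighbors: 971, 576.
deg(924) = 2; N(924) = {520, 543}.
deg(729) = 2; N(729) = {153, 751}.
Vertex 891 has 2 neighbors: 157, 963.
deg(v) = 2 for all v (|V|=67); a single 67-cycle (edge-transitive).
spec(A) ≈ [2.0, 1.991, 1.965, 1.921, 1.861, 1.784, 1.692, 1.584, 1.463, 1.329, 1.183, 1.027, 0.862, 0.689, 0.51, 0.327, 0.141, -0.047, -0.234, -0.419, -0.6, -0.776, -0.945, -1.106, -1.257, -1.398, -1.525, -1.64, -1.74, -1.825, -1.893, -1.945, -1.98, -1.998] (distinct, 3 d.p.).
−67·(-2*cos(pi/67)) / ((2)−(-2*cos(pi/67))) = 67*cos(pi/67)/(cos(pi/67) + 1) = ϑ(G).
ϑ(G) ≈ 33.4816.
Sandwich: α(G)=33 ≤ ϑ(G)=67*cos(pi/67)/(cos(pi/67) + 1) ≤ χ(Ḡ)=34 (both strict).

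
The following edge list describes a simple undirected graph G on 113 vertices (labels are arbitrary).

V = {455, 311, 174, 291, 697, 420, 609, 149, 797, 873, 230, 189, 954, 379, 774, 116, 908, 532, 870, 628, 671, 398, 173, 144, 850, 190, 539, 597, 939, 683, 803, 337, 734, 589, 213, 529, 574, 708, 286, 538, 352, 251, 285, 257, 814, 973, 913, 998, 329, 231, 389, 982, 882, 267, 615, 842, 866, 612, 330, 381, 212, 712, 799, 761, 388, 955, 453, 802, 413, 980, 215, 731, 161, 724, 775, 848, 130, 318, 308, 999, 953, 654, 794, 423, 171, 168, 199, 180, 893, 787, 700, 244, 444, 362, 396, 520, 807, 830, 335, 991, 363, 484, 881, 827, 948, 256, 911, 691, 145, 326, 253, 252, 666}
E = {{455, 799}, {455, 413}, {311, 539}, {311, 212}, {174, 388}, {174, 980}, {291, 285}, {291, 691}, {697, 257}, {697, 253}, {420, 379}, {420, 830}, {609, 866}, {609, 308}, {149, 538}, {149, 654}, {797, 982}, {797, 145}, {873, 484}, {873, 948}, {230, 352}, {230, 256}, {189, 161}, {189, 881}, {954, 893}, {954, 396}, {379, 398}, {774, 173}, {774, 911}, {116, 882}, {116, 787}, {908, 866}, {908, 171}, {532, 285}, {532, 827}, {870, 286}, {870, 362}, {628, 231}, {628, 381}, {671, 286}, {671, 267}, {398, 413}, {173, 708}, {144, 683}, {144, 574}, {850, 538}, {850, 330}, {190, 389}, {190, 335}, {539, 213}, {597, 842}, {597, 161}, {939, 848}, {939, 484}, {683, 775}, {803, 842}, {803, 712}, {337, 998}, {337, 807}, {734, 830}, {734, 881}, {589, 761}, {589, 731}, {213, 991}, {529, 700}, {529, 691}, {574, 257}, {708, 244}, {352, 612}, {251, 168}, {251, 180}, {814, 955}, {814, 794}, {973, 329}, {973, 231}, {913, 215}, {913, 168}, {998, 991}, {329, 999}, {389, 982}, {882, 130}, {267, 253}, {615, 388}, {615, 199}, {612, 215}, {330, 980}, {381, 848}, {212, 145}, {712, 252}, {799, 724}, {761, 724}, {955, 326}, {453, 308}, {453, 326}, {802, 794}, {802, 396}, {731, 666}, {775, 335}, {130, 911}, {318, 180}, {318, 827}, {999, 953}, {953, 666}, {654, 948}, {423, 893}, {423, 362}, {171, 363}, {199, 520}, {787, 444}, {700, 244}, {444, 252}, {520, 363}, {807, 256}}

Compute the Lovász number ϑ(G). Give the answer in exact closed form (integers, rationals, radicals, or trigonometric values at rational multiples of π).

113*cos(pi/113)/(cos(pi/113) + 1)

Vertex 379 has 2 neighbors: 420, 398.
deg(953) = 2; N(953) = {999, 666}.
Vertex 827 has 2 neighbors: 532, 318.
deg(539) = 2; N(539) = {311, 213}.
Regular of degree 2 on 113 vertices: the odd cycle C_{113}.
A has 57 distinct eigenvalues ≈ [2.0, 1.997, 1.988, 1.972, 1.951, 1.923, 1.89, 1.85, 1.805, 1.755, 1.699, 1.637, 1.571, 1.5, 1.424, 1.344, 1.259, 1.171, 1.079, 0.984, 0.886, 0.785, 0.681, 0.576, 0.468, 0.359, 0.25, 0.139, 0.028, -0.083, -0.194, -0.305, -0.414, -0.522, -0.629, -0.733, -0.835, -0.935, -1.032, -1.126, -1.216, -1.302, -1.384, -1.462, -1.536, -1.605, -1.669, -1.727, -1.781, -1.829, -1.871, -1.907, -1.938, -1.962, -1.981, -1.993, -1.999].
With N=113: ϑ(G) = 113·(-(-1)*2*cos(pi/113))/(2−(-2*cos(pi/113))) = 113*cos(pi/113)/(cos(pi/113) + 1).
≈ 56.4890809 (to 7 d.p.).
Sandwich: α(G)=56 ≤ ϑ(G)=113*cos(pi/113)/(cos(pi/113) + 1) ≤ χ(Ḡ)=57 (both strict).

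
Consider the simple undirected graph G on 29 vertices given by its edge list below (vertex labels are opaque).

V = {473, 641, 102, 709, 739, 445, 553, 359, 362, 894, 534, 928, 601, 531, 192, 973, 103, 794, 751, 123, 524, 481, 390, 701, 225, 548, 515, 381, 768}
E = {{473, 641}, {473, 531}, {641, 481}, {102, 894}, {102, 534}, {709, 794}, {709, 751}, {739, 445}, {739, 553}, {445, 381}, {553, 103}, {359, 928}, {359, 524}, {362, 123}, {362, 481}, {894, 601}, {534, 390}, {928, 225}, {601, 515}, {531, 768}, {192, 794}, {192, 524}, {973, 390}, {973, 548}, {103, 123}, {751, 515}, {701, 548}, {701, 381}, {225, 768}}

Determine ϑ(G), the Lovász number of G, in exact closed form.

29*cos(pi/29)/(cos(pi/29) + 1)

Vertex 739 has 2 neighbors: 445, 553.
deg(123) = 2; N(123) = {362, 103}.
Vertex 481 has 2 neighbors: 641, 362.
deg(973) = 2; N(973) = {390, 548}.
Regular of degree 2 on 29 vertices: this is C_{29}, the 29-cycle.
The 15 distinct eigenvalues: [2.0, 1.95324, 1.81515, 1.59219, 1.29477, 0.93682, 0.53506, 0.10828, -0.32356, -0.74028, -1.12237, -1.45199, -1.71371, -1.89531, -1.98828].
λ_max=2, λ_min=-2*cos(pi/29); ϑ = −29·λ_min/(λ_max−λ_min) = 29*cos(pi/29)/(cos(pi/29) + 1).
= 14.457375255… (decimal).
Check 14 ≤ 29*cos(pi/29)/(cos(pi/29) + 1) ≤ 15: both strict.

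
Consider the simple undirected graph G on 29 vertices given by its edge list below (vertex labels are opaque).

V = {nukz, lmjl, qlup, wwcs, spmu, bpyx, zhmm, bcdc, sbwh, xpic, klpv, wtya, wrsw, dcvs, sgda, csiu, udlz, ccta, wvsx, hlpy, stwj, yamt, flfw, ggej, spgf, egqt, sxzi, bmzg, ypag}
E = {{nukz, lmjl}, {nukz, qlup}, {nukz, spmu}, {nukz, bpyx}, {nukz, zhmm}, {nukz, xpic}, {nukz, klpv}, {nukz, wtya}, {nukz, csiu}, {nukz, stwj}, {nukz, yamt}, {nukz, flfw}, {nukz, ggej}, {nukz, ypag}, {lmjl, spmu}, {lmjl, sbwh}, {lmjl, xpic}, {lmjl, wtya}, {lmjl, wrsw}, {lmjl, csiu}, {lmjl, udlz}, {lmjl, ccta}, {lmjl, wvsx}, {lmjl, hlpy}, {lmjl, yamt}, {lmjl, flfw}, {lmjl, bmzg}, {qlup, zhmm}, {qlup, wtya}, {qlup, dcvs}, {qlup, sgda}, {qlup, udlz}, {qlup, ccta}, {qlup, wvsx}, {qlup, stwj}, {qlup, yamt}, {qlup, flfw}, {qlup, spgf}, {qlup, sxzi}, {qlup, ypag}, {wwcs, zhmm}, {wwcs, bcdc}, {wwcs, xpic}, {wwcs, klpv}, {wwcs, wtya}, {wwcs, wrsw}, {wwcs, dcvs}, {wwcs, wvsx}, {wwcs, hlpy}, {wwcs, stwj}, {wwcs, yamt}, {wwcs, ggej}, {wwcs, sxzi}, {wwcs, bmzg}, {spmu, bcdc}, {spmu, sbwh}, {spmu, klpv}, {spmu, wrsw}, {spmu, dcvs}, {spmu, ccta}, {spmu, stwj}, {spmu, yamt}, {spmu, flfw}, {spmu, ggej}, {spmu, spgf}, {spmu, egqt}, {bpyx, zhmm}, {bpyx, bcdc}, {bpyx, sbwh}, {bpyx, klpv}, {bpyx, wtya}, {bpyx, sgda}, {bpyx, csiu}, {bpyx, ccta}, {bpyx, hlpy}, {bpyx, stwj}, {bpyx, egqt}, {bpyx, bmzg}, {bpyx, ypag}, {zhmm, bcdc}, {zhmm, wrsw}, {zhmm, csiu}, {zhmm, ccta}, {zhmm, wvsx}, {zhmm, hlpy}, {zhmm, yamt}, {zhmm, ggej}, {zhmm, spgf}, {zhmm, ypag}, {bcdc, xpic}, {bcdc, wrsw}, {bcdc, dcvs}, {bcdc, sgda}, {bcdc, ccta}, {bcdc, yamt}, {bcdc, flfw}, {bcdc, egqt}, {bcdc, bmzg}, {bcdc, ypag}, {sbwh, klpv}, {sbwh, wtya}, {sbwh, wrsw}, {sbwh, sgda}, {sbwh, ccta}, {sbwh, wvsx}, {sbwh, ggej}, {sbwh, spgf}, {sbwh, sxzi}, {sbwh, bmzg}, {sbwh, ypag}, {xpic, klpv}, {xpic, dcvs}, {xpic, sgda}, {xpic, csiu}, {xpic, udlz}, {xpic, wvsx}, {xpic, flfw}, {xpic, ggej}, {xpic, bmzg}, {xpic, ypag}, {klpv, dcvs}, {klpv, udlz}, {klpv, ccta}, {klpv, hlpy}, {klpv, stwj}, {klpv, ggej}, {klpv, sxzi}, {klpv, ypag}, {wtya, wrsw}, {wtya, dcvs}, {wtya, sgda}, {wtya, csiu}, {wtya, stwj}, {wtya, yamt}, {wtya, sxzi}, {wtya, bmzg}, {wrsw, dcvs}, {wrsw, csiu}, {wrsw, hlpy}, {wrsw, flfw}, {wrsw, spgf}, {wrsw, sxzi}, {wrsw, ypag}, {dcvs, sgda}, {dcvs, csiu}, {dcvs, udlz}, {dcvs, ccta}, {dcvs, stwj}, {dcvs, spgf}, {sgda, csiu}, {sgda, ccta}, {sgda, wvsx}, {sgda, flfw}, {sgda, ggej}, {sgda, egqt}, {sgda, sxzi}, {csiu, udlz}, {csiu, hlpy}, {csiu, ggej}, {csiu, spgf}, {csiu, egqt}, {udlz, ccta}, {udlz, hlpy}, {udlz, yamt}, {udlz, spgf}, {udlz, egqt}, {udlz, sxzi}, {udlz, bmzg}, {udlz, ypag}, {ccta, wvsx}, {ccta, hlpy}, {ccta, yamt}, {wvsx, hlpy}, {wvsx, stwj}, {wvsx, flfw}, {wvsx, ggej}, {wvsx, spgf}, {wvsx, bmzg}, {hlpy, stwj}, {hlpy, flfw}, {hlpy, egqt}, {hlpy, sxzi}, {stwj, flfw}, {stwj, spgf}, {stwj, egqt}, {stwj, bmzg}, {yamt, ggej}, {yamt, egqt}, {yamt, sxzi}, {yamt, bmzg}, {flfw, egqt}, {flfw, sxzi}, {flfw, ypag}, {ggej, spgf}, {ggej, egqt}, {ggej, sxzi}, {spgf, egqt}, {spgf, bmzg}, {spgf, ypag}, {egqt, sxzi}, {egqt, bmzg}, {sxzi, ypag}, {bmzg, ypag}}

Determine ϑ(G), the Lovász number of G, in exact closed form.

N(yamt) = {nukz, lmjl, qlup, wwcs, spmu, zhmm, bcdc, wtya, udlz, ccta, ggej, egqt, sxzi, bmzg}, |N(yamt)| = 14.
N(bcdc) = {wwcs, spmu, bpyx, zhmm, xpic, wrsw, dcvs, sgda, ccta, yamt, flfw, egqt, bmzg, ypag}, |N(bcdc)| = 14.
deg(wwcs) = 14; N(wwcs) = {zhmm, bcdc, xpic, klpv, wtya, wrsw, dcvs, wvsx, hlpy, stwj, yamt, ggej, sxzi, bmzg}.
deg(ggej) = 14; N(ggej) = {nukz, wwcs, spmu, zhmm, sbwh, xpic, klpv, sgda, csiu, wvsx, yamt, spgf, egqt, sxzi}.
14-regular, N=29; strongly regular (29,14,6,7).
spec(A) ≈ [14.0, 2.192582, -3.192582] (distinct, 6 d.p.).
−29·(-sqrt(29)/2 - 1/2) / ((14)−(-sqrt(29)/2 - 1/2)) = sqrt(29) = ϑ(G).
Numerically 5.385164807.

sqrt(29)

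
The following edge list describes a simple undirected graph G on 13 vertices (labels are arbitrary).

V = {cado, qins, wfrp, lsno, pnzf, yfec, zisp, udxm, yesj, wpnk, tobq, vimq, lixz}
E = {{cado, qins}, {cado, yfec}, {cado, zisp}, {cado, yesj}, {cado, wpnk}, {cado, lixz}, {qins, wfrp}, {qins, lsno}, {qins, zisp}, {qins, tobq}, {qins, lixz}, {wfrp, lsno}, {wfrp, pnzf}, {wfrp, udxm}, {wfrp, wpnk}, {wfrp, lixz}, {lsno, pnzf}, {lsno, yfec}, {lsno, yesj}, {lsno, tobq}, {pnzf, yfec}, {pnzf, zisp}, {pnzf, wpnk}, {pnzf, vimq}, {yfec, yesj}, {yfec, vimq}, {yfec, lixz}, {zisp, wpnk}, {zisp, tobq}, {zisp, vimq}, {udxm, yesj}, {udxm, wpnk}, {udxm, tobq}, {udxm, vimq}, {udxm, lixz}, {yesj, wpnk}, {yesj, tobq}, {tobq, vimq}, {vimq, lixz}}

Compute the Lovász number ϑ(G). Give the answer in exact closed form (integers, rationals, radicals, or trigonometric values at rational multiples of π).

deg(yesj) = 6; N(yesj) = {cado, lsno, yfec, udxm, wpnk, tobq}.
N(udxm) = {wfrp, yesj, wpnk, tobq, vimq, lixz}, |N(udxm)| = 6.
Vertex qins has 6 neighbors: cado, wfrp, lsno, zisp, tobq, lixz.
Vertex tobq has 6 neighbors: qins, lsno, zisp, udxm, yesj, vimq.
13-vertex 6-regular graph: strongly regular (13,6,2,3).
spec(A) ≈ [6.0, 1.303, -2.303] (distinct, 3 d.p.).
Lovász (edge-transitive): ϑ = −13·(-sqrt(13)/2 - 1/2)/((6)−(-sqrt(13)/2 - 1/2)) = sqrt(13).
Numerically 3.605551.

sqrt(13)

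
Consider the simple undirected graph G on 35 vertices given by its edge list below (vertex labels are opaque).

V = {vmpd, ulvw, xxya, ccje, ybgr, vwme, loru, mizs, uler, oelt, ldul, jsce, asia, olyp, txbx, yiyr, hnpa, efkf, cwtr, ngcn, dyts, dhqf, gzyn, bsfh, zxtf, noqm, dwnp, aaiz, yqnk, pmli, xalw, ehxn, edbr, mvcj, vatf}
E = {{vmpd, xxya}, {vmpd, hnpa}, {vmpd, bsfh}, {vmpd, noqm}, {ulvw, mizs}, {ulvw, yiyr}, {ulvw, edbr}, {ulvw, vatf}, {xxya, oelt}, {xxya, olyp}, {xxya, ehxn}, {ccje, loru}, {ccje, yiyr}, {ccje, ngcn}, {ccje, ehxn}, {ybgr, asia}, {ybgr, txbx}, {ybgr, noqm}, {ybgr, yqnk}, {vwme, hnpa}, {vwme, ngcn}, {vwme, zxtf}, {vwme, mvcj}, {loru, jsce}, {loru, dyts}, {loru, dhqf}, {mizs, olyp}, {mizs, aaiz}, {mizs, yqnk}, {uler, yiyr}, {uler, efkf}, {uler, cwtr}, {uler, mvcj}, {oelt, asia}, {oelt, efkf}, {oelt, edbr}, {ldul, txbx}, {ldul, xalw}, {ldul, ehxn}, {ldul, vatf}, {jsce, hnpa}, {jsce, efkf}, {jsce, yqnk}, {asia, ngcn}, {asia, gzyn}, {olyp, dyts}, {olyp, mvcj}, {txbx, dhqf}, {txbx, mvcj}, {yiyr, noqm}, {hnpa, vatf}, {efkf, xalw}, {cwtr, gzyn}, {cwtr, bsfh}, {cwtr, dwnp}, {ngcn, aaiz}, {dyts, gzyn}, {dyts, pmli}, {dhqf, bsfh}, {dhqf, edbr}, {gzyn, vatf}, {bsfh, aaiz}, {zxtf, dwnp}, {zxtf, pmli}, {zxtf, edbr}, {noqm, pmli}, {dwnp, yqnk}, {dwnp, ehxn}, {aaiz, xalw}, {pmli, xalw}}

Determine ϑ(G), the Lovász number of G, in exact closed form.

Vertex aaiz has 4 neighbors: mizs, ngcn, bsfh, xalw.
Vertex noqm has 4 neighbors: vmpd, ybgr, yiyr, pmli.
deg(vmpd) = 4; N(vmpd) = {xxya, hnpa, bsfh, noqm}.
deg(jsce) = 4; N(jsce) = {loru, hnpa, efkf, yqnk}.
Every vertex has degree 4 (N=35); this is K(7,3), the Kneser graph.
The 4 distinct eigenvalues: [4.0, 2.0, -1.0, -3.0].
With N=35: ϑ(G) = 35·(-1*(-3))/(4−(-3)) = 15.
Numerically 15.000000000.

15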